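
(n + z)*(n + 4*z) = n^2 + 5*n*z + 4*z^2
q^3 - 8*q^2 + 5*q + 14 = (q - 7)*(q - 2)*(q + 1)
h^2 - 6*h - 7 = (h - 7)*(h + 1)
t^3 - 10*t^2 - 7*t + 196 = (t - 7)^2*(t + 4)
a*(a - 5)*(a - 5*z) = a^3 - 5*a^2*z - 5*a^2 + 25*a*z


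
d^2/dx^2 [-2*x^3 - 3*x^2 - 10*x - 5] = -12*x - 6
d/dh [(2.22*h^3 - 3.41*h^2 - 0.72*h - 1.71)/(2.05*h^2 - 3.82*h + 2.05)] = (4.551*h^4 - 16.9608*h^3 + 28.1552*h^2 - 6.97*h - 8.0082)/(4.2025*h^4 - 15.662*h^3 + 22.9974*h^2 - 15.662*h + 4.2025)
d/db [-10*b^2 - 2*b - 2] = -20*b - 2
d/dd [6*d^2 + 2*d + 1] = 12*d + 2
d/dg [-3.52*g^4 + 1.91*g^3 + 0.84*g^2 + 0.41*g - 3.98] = -14.08*g^3 + 5.73*g^2 + 1.68*g + 0.41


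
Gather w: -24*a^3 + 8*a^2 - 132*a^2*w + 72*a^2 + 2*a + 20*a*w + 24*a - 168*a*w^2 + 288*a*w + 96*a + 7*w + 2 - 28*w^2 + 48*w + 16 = -24*a^3 + 80*a^2 + 122*a + w^2*(-168*a - 28) + w*(-132*a^2 + 308*a + 55) + 18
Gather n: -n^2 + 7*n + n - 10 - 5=-n^2 + 8*n - 15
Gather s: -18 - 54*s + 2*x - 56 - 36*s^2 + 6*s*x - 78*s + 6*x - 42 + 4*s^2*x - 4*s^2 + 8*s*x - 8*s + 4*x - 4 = s^2*(4*x - 40) + s*(14*x - 140) + 12*x - 120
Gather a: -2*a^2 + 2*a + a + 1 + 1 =-2*a^2 + 3*a + 2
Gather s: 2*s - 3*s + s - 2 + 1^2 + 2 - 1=0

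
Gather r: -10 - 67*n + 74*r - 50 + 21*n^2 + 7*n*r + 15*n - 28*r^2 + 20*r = 21*n^2 - 52*n - 28*r^2 + r*(7*n + 94) - 60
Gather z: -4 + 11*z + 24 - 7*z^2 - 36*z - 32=-7*z^2 - 25*z - 12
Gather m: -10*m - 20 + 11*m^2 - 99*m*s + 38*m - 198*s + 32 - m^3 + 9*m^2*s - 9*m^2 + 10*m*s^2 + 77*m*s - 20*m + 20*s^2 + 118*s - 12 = -m^3 + m^2*(9*s + 2) + m*(10*s^2 - 22*s + 8) + 20*s^2 - 80*s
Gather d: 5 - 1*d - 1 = 4 - d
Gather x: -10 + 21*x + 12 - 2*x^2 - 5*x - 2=-2*x^2 + 16*x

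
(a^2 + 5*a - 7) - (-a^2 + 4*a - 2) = 2*a^2 + a - 5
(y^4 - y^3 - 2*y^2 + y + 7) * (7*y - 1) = 7*y^5 - 8*y^4 - 13*y^3 + 9*y^2 + 48*y - 7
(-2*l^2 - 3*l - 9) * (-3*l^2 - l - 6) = 6*l^4 + 11*l^3 + 42*l^2 + 27*l + 54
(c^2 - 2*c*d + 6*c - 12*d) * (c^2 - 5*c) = c^4 - 2*c^3*d + c^3 - 2*c^2*d - 30*c^2 + 60*c*d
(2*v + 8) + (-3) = 2*v + 5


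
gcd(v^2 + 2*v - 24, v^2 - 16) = v - 4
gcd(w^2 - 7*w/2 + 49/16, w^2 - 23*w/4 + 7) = w - 7/4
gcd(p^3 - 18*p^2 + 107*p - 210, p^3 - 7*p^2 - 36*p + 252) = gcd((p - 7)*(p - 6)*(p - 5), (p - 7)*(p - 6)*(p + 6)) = p^2 - 13*p + 42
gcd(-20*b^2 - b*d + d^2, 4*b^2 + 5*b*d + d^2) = 4*b + d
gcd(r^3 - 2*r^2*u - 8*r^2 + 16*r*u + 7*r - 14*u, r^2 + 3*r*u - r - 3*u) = r - 1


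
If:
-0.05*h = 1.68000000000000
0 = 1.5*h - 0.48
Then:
No Solution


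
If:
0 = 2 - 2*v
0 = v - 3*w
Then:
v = 1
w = 1/3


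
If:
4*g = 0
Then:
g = 0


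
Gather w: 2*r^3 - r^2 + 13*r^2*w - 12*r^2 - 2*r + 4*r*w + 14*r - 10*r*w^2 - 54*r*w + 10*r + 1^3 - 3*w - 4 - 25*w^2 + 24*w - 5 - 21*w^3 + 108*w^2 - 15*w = 2*r^3 - 13*r^2 + 22*r - 21*w^3 + w^2*(83 - 10*r) + w*(13*r^2 - 50*r + 6) - 8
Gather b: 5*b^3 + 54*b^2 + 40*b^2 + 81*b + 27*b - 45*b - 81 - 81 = 5*b^3 + 94*b^2 + 63*b - 162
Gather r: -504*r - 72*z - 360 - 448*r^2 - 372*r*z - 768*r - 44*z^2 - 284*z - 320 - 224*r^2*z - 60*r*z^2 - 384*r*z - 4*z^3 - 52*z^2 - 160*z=r^2*(-224*z - 448) + r*(-60*z^2 - 756*z - 1272) - 4*z^3 - 96*z^2 - 516*z - 680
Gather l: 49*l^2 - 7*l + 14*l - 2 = 49*l^2 + 7*l - 2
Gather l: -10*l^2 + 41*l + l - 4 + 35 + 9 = -10*l^2 + 42*l + 40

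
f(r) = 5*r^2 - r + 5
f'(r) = 10*r - 1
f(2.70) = 38.75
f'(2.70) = 26.00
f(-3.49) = 69.39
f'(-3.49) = -35.90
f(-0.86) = 9.56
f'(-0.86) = -9.60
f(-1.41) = 16.35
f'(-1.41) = -15.10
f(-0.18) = 5.34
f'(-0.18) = -2.80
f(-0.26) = 5.60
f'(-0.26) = -3.60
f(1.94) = 21.88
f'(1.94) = 18.40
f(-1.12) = 12.39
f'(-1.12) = -12.20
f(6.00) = 179.00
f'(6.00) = 59.00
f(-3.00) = 53.00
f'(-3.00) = -31.00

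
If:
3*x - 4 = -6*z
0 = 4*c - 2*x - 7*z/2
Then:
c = 2/3 - z/8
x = 4/3 - 2*z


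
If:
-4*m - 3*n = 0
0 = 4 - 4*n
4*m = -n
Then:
No Solution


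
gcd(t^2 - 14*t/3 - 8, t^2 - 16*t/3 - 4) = t - 6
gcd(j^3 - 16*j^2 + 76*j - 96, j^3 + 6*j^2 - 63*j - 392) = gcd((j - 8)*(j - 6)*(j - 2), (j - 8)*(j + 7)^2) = j - 8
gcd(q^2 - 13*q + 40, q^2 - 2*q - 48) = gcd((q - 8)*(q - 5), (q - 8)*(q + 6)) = q - 8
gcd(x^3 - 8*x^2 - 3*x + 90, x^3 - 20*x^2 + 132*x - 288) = x - 6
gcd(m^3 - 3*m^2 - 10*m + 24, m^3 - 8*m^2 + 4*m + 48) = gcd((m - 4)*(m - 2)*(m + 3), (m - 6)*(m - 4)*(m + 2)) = m - 4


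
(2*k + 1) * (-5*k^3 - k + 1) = -10*k^4 - 5*k^3 - 2*k^2 + k + 1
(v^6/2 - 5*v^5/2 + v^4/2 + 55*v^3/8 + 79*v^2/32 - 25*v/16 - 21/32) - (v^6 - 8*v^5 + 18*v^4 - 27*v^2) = -v^6/2 + 11*v^5/2 - 35*v^4/2 + 55*v^3/8 + 943*v^2/32 - 25*v/16 - 21/32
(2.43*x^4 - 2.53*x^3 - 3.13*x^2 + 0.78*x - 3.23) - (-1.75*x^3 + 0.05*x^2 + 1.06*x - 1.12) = 2.43*x^4 - 0.78*x^3 - 3.18*x^2 - 0.28*x - 2.11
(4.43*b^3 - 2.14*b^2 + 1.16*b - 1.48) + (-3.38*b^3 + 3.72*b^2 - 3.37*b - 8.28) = 1.05*b^3 + 1.58*b^2 - 2.21*b - 9.76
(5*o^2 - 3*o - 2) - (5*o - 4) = 5*o^2 - 8*o + 2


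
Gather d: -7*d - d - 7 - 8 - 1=-8*d - 16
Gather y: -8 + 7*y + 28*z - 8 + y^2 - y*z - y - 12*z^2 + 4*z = y^2 + y*(6 - z) - 12*z^2 + 32*z - 16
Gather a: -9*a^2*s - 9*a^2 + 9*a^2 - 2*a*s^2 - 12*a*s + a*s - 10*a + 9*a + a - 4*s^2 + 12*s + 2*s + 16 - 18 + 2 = -9*a^2*s + a*(-2*s^2 - 11*s) - 4*s^2 + 14*s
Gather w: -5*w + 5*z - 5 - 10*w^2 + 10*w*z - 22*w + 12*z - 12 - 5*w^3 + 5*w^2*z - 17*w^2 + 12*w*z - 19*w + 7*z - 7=-5*w^3 + w^2*(5*z - 27) + w*(22*z - 46) + 24*z - 24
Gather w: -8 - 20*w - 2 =-20*w - 10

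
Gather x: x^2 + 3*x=x^2 + 3*x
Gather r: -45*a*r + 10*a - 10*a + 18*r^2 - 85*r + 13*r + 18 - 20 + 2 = 18*r^2 + r*(-45*a - 72)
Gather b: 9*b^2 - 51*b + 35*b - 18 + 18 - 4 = 9*b^2 - 16*b - 4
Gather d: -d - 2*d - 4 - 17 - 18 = -3*d - 39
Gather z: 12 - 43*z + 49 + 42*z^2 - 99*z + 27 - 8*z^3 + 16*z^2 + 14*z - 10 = -8*z^3 + 58*z^2 - 128*z + 78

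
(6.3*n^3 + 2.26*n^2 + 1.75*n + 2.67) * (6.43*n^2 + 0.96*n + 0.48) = 40.509*n^5 + 20.5798*n^4 + 16.4461*n^3 + 19.9329*n^2 + 3.4032*n + 1.2816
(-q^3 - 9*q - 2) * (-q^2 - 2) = q^5 + 11*q^3 + 2*q^2 + 18*q + 4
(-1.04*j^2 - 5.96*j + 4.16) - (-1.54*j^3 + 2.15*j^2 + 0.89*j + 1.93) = 1.54*j^3 - 3.19*j^2 - 6.85*j + 2.23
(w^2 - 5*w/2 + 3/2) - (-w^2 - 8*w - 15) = 2*w^2 + 11*w/2 + 33/2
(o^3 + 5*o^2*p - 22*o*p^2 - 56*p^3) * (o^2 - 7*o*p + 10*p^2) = o^5 - 2*o^4*p - 47*o^3*p^2 + 148*o^2*p^3 + 172*o*p^4 - 560*p^5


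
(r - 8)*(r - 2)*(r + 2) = r^3 - 8*r^2 - 4*r + 32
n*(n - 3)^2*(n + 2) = n^4 - 4*n^3 - 3*n^2 + 18*n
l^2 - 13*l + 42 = (l - 7)*(l - 6)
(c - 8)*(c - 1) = c^2 - 9*c + 8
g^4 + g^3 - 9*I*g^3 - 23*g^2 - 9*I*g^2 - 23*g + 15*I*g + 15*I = (g + 1)*(g - 5*I)*(g - 3*I)*(g - I)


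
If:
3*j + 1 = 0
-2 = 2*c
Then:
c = -1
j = -1/3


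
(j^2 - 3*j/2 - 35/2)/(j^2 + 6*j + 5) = (2*j^2 - 3*j - 35)/(2*(j^2 + 6*j + 5))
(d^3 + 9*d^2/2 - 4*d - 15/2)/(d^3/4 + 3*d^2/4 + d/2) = 2*(2*d^2 + 7*d - 15)/(d*(d + 2))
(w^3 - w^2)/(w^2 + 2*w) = w*(w - 1)/(w + 2)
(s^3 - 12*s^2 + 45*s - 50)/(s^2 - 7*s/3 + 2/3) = 3*(s^2 - 10*s + 25)/(3*s - 1)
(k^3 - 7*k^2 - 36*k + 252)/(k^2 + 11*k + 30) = (k^2 - 13*k + 42)/(k + 5)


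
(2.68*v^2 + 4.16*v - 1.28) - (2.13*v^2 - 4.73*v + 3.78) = 0.55*v^2 + 8.89*v - 5.06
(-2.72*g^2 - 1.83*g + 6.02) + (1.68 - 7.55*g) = -2.72*g^2 - 9.38*g + 7.7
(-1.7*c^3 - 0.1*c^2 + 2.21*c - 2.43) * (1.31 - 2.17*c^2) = 3.689*c^5 + 0.217*c^4 - 7.0227*c^3 + 5.1421*c^2 + 2.8951*c - 3.1833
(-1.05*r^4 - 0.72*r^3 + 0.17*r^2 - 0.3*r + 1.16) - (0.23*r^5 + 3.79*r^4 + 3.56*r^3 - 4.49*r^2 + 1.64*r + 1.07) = -0.23*r^5 - 4.84*r^4 - 4.28*r^3 + 4.66*r^2 - 1.94*r + 0.0899999999999999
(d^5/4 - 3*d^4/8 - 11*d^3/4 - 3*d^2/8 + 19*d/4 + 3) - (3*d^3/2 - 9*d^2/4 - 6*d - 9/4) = d^5/4 - 3*d^4/8 - 17*d^3/4 + 15*d^2/8 + 43*d/4 + 21/4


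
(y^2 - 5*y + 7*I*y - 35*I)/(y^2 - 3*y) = (y^2 + y*(-5 + 7*I) - 35*I)/(y*(y - 3))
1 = 1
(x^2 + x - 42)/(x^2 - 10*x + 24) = (x + 7)/(x - 4)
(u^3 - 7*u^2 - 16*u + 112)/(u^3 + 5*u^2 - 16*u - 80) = (u - 7)/(u + 5)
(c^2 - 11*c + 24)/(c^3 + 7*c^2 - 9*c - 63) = (c - 8)/(c^2 + 10*c + 21)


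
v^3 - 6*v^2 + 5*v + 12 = (v - 4)*(v - 3)*(v + 1)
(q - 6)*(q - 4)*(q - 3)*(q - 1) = q^4 - 14*q^3 + 67*q^2 - 126*q + 72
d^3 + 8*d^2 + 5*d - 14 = (d - 1)*(d + 2)*(d + 7)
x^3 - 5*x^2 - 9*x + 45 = (x - 5)*(x - 3)*(x + 3)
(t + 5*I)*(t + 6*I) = t^2 + 11*I*t - 30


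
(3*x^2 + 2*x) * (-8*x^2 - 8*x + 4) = -24*x^4 - 40*x^3 - 4*x^2 + 8*x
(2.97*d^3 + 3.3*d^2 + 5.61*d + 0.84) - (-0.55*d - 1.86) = 2.97*d^3 + 3.3*d^2 + 6.16*d + 2.7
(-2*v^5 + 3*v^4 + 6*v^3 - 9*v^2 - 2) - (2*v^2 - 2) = -2*v^5 + 3*v^4 + 6*v^3 - 11*v^2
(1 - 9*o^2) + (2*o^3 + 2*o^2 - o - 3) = 2*o^3 - 7*o^2 - o - 2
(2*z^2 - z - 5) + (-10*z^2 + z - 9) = -8*z^2 - 14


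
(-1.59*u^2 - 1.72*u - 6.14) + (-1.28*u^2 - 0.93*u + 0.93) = -2.87*u^2 - 2.65*u - 5.21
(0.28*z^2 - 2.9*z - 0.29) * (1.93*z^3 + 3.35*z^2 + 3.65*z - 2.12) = 0.5404*z^5 - 4.659*z^4 - 9.2527*z^3 - 12.1501*z^2 + 5.0895*z + 0.6148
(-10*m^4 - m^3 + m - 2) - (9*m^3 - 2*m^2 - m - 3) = -10*m^4 - 10*m^3 + 2*m^2 + 2*m + 1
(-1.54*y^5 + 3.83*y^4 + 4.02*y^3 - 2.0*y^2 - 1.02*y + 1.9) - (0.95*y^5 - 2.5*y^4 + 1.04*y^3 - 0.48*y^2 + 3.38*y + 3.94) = -2.49*y^5 + 6.33*y^4 + 2.98*y^3 - 1.52*y^2 - 4.4*y - 2.04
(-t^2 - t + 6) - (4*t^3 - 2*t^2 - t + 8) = -4*t^3 + t^2 - 2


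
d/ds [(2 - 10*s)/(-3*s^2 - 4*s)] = 2*(-15*s^2 + 6*s + 4)/(s^2*(9*s^2 + 24*s + 16))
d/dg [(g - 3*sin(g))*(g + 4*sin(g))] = g*cos(g) + 2*g + sin(g) - 12*sin(2*g)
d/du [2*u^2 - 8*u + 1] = 4*u - 8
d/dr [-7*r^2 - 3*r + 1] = -14*r - 3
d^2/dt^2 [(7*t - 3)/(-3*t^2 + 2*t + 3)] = 2*(4*(3*t - 1)^2*(7*t - 3) + (63*t - 23)*(-3*t^2 + 2*t + 3))/(-3*t^2 + 2*t + 3)^3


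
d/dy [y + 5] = 1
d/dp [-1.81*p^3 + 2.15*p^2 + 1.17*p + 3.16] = -5.43*p^2 + 4.3*p + 1.17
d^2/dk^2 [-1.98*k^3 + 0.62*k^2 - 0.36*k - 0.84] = 1.24 - 11.88*k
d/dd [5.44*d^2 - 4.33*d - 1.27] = 10.88*d - 4.33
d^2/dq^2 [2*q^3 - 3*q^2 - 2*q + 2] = 12*q - 6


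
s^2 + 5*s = s*(s + 5)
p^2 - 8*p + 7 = (p - 7)*(p - 1)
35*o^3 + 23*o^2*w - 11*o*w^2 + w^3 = (-7*o + w)*(-5*o + w)*(o + w)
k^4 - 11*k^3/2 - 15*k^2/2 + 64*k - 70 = (k - 5)*(k - 2)^2*(k + 7/2)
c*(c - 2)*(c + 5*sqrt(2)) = c^3 - 2*c^2 + 5*sqrt(2)*c^2 - 10*sqrt(2)*c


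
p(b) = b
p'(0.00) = 1.00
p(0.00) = 0.00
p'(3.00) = 1.00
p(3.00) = 3.00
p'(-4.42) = 1.00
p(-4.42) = -4.42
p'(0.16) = 1.00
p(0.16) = 0.16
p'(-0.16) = 1.00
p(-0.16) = -0.16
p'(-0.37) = 1.00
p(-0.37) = -0.37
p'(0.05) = 1.00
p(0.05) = 0.05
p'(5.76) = 1.00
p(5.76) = 5.76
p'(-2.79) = 1.00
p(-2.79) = -2.79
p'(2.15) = 1.00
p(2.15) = 2.15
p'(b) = 1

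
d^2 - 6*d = d*(d - 6)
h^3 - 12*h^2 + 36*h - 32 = (h - 8)*(h - 2)^2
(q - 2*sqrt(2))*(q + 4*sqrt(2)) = q^2 + 2*sqrt(2)*q - 16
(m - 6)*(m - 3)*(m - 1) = m^3 - 10*m^2 + 27*m - 18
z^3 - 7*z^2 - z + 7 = (z - 7)*(z - 1)*(z + 1)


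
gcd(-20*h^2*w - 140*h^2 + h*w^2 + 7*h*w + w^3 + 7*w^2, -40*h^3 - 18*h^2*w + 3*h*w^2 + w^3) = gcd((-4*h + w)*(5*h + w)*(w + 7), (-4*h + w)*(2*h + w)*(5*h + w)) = -20*h^2 + h*w + w^2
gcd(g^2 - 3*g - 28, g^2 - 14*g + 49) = g - 7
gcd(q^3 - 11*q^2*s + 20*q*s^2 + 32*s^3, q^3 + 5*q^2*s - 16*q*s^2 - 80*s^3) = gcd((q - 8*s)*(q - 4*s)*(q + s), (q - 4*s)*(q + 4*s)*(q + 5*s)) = q - 4*s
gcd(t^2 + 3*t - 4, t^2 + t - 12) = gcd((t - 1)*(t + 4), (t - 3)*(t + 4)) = t + 4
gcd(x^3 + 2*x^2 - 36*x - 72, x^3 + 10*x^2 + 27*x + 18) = x + 6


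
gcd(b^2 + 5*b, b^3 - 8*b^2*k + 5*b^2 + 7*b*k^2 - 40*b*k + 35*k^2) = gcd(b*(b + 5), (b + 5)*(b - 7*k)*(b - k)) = b + 5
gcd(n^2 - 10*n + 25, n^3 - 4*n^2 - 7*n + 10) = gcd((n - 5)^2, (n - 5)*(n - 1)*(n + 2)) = n - 5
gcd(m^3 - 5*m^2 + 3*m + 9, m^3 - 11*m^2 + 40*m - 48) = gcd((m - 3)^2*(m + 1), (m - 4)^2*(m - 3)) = m - 3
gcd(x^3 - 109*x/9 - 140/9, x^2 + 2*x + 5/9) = x + 5/3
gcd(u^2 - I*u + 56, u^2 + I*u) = 1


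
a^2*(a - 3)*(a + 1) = a^4 - 2*a^3 - 3*a^2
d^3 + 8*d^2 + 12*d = d*(d + 2)*(d + 6)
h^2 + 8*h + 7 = (h + 1)*(h + 7)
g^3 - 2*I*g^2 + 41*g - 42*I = (g - 7*I)*(g - I)*(g + 6*I)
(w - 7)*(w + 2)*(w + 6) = w^3 + w^2 - 44*w - 84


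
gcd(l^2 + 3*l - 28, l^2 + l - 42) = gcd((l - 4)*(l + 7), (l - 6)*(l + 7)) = l + 7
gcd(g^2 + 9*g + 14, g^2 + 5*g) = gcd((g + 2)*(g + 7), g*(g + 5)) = 1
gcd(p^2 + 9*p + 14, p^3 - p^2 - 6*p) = p + 2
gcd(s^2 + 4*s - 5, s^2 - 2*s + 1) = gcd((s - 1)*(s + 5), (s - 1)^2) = s - 1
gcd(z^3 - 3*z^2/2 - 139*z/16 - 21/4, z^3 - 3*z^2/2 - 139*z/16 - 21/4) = z^3 - 3*z^2/2 - 139*z/16 - 21/4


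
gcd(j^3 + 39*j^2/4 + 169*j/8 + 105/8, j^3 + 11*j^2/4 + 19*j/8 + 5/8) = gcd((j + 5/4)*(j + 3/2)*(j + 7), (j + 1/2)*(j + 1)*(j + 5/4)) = j + 5/4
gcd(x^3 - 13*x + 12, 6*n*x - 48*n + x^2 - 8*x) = 1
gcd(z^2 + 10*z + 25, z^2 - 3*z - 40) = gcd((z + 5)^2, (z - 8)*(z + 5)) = z + 5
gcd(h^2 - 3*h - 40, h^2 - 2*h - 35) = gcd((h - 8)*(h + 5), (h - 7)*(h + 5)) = h + 5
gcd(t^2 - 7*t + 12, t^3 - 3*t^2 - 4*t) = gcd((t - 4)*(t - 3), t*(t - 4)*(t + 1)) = t - 4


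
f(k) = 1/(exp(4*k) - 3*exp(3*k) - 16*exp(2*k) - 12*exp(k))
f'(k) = (-4*exp(4*k) + 9*exp(3*k) + 32*exp(2*k) + 12*exp(k))/(exp(4*k) - 3*exp(3*k) - 16*exp(2*k) - 12*exp(k))^2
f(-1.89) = -0.46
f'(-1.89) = 0.54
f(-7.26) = -118.41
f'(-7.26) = 118.52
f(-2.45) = -0.86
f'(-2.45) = 0.96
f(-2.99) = -1.55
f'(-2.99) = 1.65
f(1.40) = -0.00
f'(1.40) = 0.00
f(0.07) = -0.03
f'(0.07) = 0.05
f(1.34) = -0.00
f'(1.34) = 0.00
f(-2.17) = -0.63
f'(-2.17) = 0.72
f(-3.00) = -1.57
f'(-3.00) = 1.67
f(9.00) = 0.00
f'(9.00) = 0.00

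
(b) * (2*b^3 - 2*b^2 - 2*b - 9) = 2*b^4 - 2*b^3 - 2*b^2 - 9*b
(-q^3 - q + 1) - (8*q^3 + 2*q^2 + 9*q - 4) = -9*q^3 - 2*q^2 - 10*q + 5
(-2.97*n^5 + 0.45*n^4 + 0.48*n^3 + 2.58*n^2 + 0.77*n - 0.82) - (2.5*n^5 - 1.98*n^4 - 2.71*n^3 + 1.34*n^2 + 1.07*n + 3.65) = -5.47*n^5 + 2.43*n^4 + 3.19*n^3 + 1.24*n^2 - 0.3*n - 4.47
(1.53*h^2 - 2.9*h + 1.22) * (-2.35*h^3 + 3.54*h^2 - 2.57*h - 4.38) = -3.5955*h^5 + 12.2312*h^4 - 17.0651*h^3 + 5.0704*h^2 + 9.5666*h - 5.3436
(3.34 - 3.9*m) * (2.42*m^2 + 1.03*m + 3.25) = -9.438*m^3 + 4.0658*m^2 - 9.2348*m + 10.855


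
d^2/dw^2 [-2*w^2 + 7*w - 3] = -4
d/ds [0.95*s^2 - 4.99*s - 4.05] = 1.9*s - 4.99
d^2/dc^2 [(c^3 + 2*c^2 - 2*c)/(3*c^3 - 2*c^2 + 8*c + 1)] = 6*(8*c^6 - 42*c^5 - 42*c^4 + 32*c^3 + 24*c^2 - 3*c + 6)/(27*c^9 - 54*c^8 + 252*c^7 - 269*c^6 + 636*c^5 - 228*c^4 + 425*c^3 + 186*c^2 + 24*c + 1)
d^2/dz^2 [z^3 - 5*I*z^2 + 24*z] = 6*z - 10*I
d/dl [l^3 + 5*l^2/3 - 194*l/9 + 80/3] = 3*l^2 + 10*l/3 - 194/9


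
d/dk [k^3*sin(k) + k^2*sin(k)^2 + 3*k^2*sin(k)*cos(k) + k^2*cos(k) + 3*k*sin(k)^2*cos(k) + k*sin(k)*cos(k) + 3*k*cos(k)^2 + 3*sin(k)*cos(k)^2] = k^3*cos(k) + 2*k^2*sin(k) + k^2*sin(2*k) + 3*k^2*cos(2*k) - 3*k*sin(k)/4 + 9*k*sin(3*k)/4 + 2*k*cos(k) + k + sin(2*k)/2 + 3*cos(k)/2 + 3*cos(2*k)/2 + 3*cos(3*k)/2 + 3/2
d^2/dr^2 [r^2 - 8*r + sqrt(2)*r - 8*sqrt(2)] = 2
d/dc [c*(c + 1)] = 2*c + 1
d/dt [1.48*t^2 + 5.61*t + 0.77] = 2.96*t + 5.61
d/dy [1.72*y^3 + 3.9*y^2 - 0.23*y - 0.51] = 5.16*y^2 + 7.8*y - 0.23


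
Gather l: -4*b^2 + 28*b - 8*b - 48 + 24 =-4*b^2 + 20*b - 24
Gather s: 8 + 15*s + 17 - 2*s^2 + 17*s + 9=-2*s^2 + 32*s + 34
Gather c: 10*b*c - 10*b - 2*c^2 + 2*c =-10*b - 2*c^2 + c*(10*b + 2)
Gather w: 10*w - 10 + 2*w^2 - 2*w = 2*w^2 + 8*w - 10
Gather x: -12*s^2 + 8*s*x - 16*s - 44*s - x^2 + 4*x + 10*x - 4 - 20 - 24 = -12*s^2 - 60*s - x^2 + x*(8*s + 14) - 48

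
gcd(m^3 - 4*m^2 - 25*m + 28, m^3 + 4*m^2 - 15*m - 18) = 1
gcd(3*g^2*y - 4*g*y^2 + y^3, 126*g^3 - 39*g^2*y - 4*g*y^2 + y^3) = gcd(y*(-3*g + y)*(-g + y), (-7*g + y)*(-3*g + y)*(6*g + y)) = -3*g + y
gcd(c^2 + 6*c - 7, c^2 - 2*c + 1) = c - 1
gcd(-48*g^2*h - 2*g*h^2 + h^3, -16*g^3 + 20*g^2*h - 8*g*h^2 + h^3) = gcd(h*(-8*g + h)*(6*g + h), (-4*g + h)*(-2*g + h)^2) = 1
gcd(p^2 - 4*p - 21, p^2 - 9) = p + 3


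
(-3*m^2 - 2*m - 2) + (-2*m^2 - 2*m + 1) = -5*m^2 - 4*m - 1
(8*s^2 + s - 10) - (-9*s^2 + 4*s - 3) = 17*s^2 - 3*s - 7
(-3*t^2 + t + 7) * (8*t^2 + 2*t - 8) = -24*t^4 + 2*t^3 + 82*t^2 + 6*t - 56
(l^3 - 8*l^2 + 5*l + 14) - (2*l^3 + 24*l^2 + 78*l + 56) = -l^3 - 32*l^2 - 73*l - 42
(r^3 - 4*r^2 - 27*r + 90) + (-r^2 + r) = r^3 - 5*r^2 - 26*r + 90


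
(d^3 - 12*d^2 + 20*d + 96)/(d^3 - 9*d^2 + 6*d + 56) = (d^2 - 14*d + 48)/(d^2 - 11*d + 28)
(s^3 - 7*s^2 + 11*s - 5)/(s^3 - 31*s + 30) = (s - 1)/(s + 6)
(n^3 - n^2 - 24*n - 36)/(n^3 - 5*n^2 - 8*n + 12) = (n + 3)/(n - 1)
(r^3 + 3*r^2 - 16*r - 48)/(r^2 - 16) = r + 3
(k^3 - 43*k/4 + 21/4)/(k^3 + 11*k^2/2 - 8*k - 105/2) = (k - 1/2)/(k + 5)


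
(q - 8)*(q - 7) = q^2 - 15*q + 56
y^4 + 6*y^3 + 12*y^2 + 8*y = y*(y + 2)^3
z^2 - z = z*(z - 1)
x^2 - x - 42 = (x - 7)*(x + 6)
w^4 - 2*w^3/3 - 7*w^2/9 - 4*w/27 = w*(w - 4/3)*(w + 1/3)^2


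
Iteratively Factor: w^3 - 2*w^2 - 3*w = (w + 1)*(w^2 - 3*w) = w*(w + 1)*(w - 3)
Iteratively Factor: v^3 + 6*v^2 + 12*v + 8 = (v + 2)*(v^2 + 4*v + 4) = (v + 2)^2*(v + 2)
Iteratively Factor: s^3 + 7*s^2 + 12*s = (s)*(s^2 + 7*s + 12) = s*(s + 4)*(s + 3)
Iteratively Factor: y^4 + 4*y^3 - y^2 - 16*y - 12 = (y - 2)*(y^3 + 6*y^2 + 11*y + 6) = (y - 2)*(y + 1)*(y^2 + 5*y + 6) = (y - 2)*(y + 1)*(y + 2)*(y + 3)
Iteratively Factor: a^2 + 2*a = (a + 2)*(a)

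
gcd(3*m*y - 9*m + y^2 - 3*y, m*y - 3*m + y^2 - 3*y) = y - 3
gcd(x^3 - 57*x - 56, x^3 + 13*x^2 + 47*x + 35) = x^2 + 8*x + 7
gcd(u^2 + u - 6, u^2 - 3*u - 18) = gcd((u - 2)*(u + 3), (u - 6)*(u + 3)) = u + 3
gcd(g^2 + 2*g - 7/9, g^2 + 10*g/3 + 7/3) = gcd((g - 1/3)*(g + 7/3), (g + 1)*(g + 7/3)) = g + 7/3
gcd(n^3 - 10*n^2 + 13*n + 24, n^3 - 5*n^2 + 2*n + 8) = n + 1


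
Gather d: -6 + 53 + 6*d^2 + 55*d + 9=6*d^2 + 55*d + 56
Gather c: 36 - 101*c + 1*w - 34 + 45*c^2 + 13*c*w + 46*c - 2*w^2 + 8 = 45*c^2 + c*(13*w - 55) - 2*w^2 + w + 10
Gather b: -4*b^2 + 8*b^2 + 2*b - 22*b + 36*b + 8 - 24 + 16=4*b^2 + 16*b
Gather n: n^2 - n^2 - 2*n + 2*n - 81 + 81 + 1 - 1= 0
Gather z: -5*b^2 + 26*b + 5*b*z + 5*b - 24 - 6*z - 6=-5*b^2 + 31*b + z*(5*b - 6) - 30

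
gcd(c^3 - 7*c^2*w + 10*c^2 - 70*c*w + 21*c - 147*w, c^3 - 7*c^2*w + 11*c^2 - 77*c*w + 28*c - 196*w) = -c^2 + 7*c*w - 7*c + 49*w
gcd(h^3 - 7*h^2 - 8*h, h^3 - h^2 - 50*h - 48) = h^2 - 7*h - 8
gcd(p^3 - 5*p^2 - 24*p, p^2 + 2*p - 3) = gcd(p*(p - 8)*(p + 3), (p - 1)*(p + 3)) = p + 3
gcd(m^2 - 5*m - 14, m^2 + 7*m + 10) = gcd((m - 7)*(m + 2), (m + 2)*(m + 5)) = m + 2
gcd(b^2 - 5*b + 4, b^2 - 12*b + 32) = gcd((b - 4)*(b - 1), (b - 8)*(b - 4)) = b - 4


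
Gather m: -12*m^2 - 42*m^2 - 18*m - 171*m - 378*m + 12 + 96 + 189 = -54*m^2 - 567*m + 297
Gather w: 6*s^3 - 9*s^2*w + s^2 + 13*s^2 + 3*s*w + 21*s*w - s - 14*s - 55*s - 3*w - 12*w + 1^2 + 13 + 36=6*s^3 + 14*s^2 - 70*s + w*(-9*s^2 + 24*s - 15) + 50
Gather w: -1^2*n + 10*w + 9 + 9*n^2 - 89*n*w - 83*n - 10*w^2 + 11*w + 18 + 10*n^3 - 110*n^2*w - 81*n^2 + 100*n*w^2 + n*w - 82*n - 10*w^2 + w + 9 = 10*n^3 - 72*n^2 - 166*n + w^2*(100*n - 20) + w*(-110*n^2 - 88*n + 22) + 36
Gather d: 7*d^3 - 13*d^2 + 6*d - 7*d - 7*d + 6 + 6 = 7*d^3 - 13*d^2 - 8*d + 12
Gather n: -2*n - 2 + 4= 2 - 2*n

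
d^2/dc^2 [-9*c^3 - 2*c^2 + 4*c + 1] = -54*c - 4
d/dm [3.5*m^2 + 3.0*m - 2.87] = 7.0*m + 3.0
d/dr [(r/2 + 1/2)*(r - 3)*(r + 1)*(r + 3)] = 2*r^3 + 3*r^2 - 8*r - 9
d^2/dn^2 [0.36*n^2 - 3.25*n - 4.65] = 0.720000000000000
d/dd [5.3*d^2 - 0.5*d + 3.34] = 10.6*d - 0.5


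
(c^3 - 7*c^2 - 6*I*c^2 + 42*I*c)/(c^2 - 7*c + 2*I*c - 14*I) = c*(c - 6*I)/(c + 2*I)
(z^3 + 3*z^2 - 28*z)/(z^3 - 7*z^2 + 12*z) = (z + 7)/(z - 3)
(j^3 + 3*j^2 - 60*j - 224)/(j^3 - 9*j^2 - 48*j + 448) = (j + 4)/(j - 8)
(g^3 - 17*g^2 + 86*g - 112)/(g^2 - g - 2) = (g^2 - 15*g + 56)/(g + 1)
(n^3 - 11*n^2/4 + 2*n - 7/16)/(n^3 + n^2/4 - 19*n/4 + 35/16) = (2*n - 1)/(2*n + 5)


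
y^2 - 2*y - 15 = (y - 5)*(y + 3)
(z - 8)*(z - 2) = z^2 - 10*z + 16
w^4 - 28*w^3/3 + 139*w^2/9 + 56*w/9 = w*(w - 7)*(w - 8/3)*(w + 1/3)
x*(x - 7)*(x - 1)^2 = x^4 - 9*x^3 + 15*x^2 - 7*x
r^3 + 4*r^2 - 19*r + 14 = (r - 2)*(r - 1)*(r + 7)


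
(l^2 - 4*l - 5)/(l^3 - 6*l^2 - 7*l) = (l - 5)/(l*(l - 7))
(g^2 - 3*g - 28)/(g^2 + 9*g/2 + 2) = 2*(g - 7)/(2*g + 1)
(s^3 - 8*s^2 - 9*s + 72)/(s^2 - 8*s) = s - 9/s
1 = 1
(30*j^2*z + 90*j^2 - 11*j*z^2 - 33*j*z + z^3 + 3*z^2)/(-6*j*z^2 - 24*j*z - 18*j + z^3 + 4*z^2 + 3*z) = (-5*j + z)/(z + 1)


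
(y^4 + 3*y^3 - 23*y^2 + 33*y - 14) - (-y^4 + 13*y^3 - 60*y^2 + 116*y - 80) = 2*y^4 - 10*y^3 + 37*y^2 - 83*y + 66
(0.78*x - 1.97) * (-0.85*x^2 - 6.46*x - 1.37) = -0.663*x^3 - 3.3643*x^2 + 11.6576*x + 2.6989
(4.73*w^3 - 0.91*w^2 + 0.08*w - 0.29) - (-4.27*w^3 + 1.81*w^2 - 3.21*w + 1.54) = 9.0*w^3 - 2.72*w^2 + 3.29*w - 1.83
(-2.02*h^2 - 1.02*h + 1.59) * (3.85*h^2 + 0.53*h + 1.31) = -7.777*h^4 - 4.9976*h^3 + 2.9347*h^2 - 0.4935*h + 2.0829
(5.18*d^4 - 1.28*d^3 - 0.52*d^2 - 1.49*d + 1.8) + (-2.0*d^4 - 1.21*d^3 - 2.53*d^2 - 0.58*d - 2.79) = 3.18*d^4 - 2.49*d^3 - 3.05*d^2 - 2.07*d - 0.99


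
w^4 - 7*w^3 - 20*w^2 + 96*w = w*(w - 8)*(w - 3)*(w + 4)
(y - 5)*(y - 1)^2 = y^3 - 7*y^2 + 11*y - 5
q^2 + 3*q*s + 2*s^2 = (q + s)*(q + 2*s)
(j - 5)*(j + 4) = j^2 - j - 20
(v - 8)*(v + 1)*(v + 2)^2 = v^4 - 3*v^3 - 32*v^2 - 60*v - 32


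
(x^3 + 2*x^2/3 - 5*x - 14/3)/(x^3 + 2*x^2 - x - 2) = (x - 7/3)/(x - 1)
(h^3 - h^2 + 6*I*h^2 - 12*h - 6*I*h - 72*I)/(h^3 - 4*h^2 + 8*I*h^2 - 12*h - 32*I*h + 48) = (h + 3)/(h + 2*I)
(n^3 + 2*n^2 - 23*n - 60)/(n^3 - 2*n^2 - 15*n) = (n + 4)/n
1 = 1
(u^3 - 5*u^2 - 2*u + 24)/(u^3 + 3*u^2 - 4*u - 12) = (u^2 - 7*u + 12)/(u^2 + u - 6)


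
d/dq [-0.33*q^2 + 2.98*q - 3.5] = 2.98 - 0.66*q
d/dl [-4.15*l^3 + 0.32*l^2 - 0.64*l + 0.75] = -12.45*l^2 + 0.64*l - 0.64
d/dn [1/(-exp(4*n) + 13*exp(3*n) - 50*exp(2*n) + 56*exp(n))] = (4*exp(3*n) - 39*exp(2*n) + 100*exp(n) - 56)*exp(-n)/(exp(3*n) - 13*exp(2*n) + 50*exp(n) - 56)^2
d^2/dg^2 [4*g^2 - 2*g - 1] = 8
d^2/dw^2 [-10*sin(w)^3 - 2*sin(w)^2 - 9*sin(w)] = 90*sin(w)^3 + 8*sin(w)^2 - 51*sin(w) - 4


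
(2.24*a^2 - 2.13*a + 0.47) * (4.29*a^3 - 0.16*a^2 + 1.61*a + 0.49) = 9.6096*a^5 - 9.4961*a^4 + 5.9635*a^3 - 2.4069*a^2 - 0.287*a + 0.2303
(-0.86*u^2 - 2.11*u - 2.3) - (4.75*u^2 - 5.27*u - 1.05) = -5.61*u^2 + 3.16*u - 1.25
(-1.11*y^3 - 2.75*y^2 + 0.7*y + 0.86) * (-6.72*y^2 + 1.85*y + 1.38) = 7.4592*y^5 + 16.4265*y^4 - 11.3233*y^3 - 8.2792*y^2 + 2.557*y + 1.1868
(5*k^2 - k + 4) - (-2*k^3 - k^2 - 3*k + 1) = 2*k^3 + 6*k^2 + 2*k + 3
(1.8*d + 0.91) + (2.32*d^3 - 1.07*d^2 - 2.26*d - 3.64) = 2.32*d^3 - 1.07*d^2 - 0.46*d - 2.73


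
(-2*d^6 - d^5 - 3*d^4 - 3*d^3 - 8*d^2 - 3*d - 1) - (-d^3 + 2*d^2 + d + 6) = -2*d^6 - d^5 - 3*d^4 - 2*d^3 - 10*d^2 - 4*d - 7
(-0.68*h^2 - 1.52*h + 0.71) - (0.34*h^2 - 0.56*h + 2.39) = -1.02*h^2 - 0.96*h - 1.68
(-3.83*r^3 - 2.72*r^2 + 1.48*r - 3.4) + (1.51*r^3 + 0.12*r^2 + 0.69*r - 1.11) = -2.32*r^3 - 2.6*r^2 + 2.17*r - 4.51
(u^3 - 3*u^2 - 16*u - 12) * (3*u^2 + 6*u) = 3*u^5 - 3*u^4 - 66*u^3 - 132*u^2 - 72*u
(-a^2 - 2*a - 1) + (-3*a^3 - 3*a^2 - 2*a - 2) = -3*a^3 - 4*a^2 - 4*a - 3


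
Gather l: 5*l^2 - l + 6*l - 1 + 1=5*l^2 + 5*l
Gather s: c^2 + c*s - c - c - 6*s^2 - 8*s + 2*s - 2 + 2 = c^2 - 2*c - 6*s^2 + s*(c - 6)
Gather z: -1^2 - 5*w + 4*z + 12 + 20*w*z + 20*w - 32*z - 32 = 15*w + z*(20*w - 28) - 21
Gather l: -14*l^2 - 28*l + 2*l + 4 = -14*l^2 - 26*l + 4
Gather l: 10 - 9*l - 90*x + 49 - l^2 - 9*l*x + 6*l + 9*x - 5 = -l^2 + l*(-9*x - 3) - 81*x + 54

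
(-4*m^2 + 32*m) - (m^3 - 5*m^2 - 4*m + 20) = -m^3 + m^2 + 36*m - 20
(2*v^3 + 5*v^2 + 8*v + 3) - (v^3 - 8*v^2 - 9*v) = v^3 + 13*v^2 + 17*v + 3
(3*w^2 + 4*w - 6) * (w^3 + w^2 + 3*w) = 3*w^5 + 7*w^4 + 7*w^3 + 6*w^2 - 18*w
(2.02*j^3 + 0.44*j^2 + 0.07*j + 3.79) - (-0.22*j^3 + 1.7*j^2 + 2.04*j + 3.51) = 2.24*j^3 - 1.26*j^2 - 1.97*j + 0.28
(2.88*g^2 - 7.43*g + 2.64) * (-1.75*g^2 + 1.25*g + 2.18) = -5.04*g^4 + 16.6025*g^3 - 7.6291*g^2 - 12.8974*g + 5.7552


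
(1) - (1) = 0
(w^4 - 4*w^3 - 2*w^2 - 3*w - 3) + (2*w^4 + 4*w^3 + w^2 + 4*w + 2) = 3*w^4 - w^2 + w - 1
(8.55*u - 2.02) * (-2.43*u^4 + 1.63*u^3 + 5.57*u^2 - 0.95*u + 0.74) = -20.7765*u^5 + 18.8451*u^4 + 44.3309*u^3 - 19.3739*u^2 + 8.246*u - 1.4948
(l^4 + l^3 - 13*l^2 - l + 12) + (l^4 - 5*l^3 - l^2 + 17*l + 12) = 2*l^4 - 4*l^3 - 14*l^2 + 16*l + 24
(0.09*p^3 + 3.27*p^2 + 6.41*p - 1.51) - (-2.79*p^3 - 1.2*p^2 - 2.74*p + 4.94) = 2.88*p^3 + 4.47*p^2 + 9.15*p - 6.45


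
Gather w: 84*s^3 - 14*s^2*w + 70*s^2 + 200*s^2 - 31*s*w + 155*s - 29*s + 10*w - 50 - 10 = 84*s^3 + 270*s^2 + 126*s + w*(-14*s^2 - 31*s + 10) - 60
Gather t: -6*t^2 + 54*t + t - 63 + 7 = -6*t^2 + 55*t - 56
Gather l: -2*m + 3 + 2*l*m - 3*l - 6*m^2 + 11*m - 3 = l*(2*m - 3) - 6*m^2 + 9*m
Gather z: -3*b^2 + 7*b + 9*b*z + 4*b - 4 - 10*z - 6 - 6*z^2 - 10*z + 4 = -3*b^2 + 11*b - 6*z^2 + z*(9*b - 20) - 6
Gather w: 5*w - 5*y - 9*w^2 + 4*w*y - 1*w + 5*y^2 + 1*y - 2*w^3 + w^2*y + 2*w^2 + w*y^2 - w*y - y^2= -2*w^3 + w^2*(y - 7) + w*(y^2 + 3*y + 4) + 4*y^2 - 4*y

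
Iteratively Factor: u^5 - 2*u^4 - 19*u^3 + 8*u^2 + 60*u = (u + 3)*(u^4 - 5*u^3 - 4*u^2 + 20*u) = (u - 2)*(u + 3)*(u^3 - 3*u^2 - 10*u) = (u - 2)*(u + 2)*(u + 3)*(u^2 - 5*u) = u*(u - 2)*(u + 2)*(u + 3)*(u - 5)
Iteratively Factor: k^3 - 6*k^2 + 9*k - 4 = (k - 4)*(k^2 - 2*k + 1) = (k - 4)*(k - 1)*(k - 1)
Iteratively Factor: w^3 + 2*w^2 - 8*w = (w)*(w^2 + 2*w - 8) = w*(w - 2)*(w + 4)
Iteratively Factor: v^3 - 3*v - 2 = (v - 2)*(v^2 + 2*v + 1) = (v - 2)*(v + 1)*(v + 1)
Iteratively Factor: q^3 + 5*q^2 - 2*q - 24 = (q + 4)*(q^2 + q - 6) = (q - 2)*(q + 4)*(q + 3)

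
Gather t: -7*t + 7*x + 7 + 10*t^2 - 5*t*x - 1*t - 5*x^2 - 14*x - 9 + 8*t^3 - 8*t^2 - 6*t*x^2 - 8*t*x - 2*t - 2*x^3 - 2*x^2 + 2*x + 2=8*t^3 + 2*t^2 + t*(-6*x^2 - 13*x - 10) - 2*x^3 - 7*x^2 - 5*x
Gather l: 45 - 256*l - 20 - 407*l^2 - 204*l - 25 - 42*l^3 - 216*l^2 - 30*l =-42*l^3 - 623*l^2 - 490*l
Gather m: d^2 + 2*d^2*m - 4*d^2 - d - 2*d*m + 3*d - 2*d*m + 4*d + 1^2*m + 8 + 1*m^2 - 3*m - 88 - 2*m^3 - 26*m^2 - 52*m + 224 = -3*d^2 + 6*d - 2*m^3 - 25*m^2 + m*(2*d^2 - 4*d - 54) + 144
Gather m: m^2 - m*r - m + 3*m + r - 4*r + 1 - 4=m^2 + m*(2 - r) - 3*r - 3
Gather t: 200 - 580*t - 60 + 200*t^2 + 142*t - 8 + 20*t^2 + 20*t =220*t^2 - 418*t + 132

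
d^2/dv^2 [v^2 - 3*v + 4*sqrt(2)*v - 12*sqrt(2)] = 2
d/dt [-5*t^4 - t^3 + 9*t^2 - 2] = t*(-20*t^2 - 3*t + 18)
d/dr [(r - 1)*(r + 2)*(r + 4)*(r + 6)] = 4*r^3 + 33*r^2 + 64*r + 4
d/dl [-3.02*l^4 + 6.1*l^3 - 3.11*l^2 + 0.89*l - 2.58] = -12.08*l^3 + 18.3*l^2 - 6.22*l + 0.89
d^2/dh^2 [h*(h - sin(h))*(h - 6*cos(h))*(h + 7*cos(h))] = -sqrt(2)*h^3*cos(h + pi/4) + 2*h^2*sin(2*h) - 6*sqrt(2)*h^2*sin(h + pi/4) + 84*h^2*cos(2*h) + 12*h^2 - 33*h*sin(h)/2 + 168*h*sin(2*h) - 189*h*sin(3*h)/2 + 6*h*cos(h) - 4*h*cos(2*h) - sin(2*h) + 21*cos(h) - 42*cos(2*h) + 63*cos(3*h) - 42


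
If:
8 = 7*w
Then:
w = 8/7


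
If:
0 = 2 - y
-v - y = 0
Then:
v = -2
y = 2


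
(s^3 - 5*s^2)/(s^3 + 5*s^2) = (s - 5)/(s + 5)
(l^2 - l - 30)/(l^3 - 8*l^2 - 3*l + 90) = (l + 5)/(l^2 - 2*l - 15)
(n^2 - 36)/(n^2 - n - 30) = (n + 6)/(n + 5)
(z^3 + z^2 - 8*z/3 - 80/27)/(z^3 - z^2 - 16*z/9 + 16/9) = (9*z^2 - 3*z - 20)/(3*(3*z^2 - 7*z + 4))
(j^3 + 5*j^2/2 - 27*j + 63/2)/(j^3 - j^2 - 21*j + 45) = (2*j^2 + 11*j - 21)/(2*(j^2 + 2*j - 15))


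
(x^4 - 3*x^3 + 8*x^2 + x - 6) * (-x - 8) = -x^5 - 5*x^4 + 16*x^3 - 65*x^2 - 2*x + 48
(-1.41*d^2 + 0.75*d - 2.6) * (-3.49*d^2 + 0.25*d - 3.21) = 4.9209*d^4 - 2.97*d^3 + 13.7876*d^2 - 3.0575*d + 8.346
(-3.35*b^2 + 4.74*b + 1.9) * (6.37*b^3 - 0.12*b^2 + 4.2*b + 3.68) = -21.3395*b^5 + 30.5958*b^4 - 2.5358*b^3 + 7.352*b^2 + 25.4232*b + 6.992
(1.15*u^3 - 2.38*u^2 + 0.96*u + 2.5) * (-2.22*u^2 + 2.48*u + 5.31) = -2.553*u^5 + 8.1356*u^4 - 1.9271*u^3 - 15.807*u^2 + 11.2976*u + 13.275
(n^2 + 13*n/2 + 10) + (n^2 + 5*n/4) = 2*n^2 + 31*n/4 + 10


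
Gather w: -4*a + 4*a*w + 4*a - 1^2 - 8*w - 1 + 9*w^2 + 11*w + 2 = 9*w^2 + w*(4*a + 3)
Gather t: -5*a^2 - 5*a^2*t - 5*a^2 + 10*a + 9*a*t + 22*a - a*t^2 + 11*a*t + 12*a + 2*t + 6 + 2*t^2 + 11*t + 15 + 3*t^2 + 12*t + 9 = -10*a^2 + 44*a + t^2*(5 - a) + t*(-5*a^2 + 20*a + 25) + 30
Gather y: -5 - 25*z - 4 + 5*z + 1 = -20*z - 8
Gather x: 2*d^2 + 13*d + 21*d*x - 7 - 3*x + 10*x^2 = 2*d^2 + 13*d + 10*x^2 + x*(21*d - 3) - 7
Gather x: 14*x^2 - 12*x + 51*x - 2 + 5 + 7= 14*x^2 + 39*x + 10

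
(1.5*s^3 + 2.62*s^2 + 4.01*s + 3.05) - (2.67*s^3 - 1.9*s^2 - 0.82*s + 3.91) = -1.17*s^3 + 4.52*s^2 + 4.83*s - 0.86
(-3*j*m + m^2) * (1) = -3*j*m + m^2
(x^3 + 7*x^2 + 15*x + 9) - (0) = x^3 + 7*x^2 + 15*x + 9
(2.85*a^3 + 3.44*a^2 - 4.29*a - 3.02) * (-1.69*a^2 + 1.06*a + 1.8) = -4.8165*a^5 - 2.7926*a^4 + 16.0265*a^3 + 6.7484*a^2 - 10.9232*a - 5.436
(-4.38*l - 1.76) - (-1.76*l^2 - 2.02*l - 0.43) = 1.76*l^2 - 2.36*l - 1.33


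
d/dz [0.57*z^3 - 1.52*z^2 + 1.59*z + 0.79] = 1.71*z^2 - 3.04*z + 1.59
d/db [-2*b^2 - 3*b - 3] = -4*b - 3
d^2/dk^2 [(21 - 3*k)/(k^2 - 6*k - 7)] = -6/(k^3 + 3*k^2 + 3*k + 1)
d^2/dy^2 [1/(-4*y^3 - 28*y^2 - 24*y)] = (y*(3*y + 7)*(y^2 + 7*y + 6) - (3*y^2 + 14*y + 6)^2)/(2*y^3*(y^2 + 7*y + 6)^3)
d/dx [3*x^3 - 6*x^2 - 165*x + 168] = 9*x^2 - 12*x - 165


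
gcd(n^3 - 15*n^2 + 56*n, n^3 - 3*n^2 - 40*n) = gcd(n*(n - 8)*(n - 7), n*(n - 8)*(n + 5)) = n^2 - 8*n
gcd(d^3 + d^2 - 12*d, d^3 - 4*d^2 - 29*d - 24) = 1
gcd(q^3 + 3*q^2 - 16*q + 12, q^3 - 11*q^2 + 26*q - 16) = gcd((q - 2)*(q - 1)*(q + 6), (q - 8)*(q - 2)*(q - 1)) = q^2 - 3*q + 2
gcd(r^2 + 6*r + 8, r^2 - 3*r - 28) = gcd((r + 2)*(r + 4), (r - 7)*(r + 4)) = r + 4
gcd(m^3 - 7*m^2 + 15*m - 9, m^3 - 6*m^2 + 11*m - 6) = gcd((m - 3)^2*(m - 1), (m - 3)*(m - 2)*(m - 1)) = m^2 - 4*m + 3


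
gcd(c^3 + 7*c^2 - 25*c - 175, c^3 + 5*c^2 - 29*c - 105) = c^2 + 2*c - 35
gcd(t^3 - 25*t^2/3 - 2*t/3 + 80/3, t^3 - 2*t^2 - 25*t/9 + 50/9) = t^2 - t/3 - 10/3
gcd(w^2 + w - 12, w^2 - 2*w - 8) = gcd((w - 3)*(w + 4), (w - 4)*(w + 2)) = 1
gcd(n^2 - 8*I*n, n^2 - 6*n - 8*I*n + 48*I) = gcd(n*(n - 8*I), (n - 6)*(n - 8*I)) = n - 8*I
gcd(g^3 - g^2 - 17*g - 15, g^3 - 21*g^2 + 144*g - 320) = g - 5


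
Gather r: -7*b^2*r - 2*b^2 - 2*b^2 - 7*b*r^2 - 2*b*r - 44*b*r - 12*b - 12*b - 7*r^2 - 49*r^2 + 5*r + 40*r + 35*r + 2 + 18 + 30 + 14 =-4*b^2 - 24*b + r^2*(-7*b - 56) + r*(-7*b^2 - 46*b + 80) + 64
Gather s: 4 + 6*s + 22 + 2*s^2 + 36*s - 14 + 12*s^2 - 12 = 14*s^2 + 42*s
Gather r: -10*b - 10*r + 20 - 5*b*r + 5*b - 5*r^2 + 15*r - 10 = -5*b - 5*r^2 + r*(5 - 5*b) + 10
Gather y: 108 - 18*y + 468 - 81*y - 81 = 495 - 99*y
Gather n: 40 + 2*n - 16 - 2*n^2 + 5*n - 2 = -2*n^2 + 7*n + 22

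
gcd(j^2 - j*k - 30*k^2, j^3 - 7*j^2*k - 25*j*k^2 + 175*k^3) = j + 5*k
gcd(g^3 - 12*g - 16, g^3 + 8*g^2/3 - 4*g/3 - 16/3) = g^2 + 4*g + 4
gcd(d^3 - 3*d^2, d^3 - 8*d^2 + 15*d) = d^2 - 3*d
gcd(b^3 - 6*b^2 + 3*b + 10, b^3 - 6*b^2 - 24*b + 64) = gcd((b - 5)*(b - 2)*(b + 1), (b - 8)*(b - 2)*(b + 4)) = b - 2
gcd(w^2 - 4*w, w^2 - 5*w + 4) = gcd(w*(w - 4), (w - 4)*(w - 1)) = w - 4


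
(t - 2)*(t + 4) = t^2 + 2*t - 8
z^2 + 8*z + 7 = (z + 1)*(z + 7)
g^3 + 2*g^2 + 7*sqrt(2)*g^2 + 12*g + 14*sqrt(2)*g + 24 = (g + 2)*(g + sqrt(2))*(g + 6*sqrt(2))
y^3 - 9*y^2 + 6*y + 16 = (y - 8)*(y - 2)*(y + 1)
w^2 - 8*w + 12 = (w - 6)*(w - 2)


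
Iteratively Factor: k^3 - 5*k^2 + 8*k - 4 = (k - 2)*(k^2 - 3*k + 2) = (k - 2)*(k - 1)*(k - 2)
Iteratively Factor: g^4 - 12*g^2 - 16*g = (g)*(g^3 - 12*g - 16) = g*(g - 4)*(g^2 + 4*g + 4) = g*(g - 4)*(g + 2)*(g + 2)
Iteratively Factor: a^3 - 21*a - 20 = (a - 5)*(a^2 + 5*a + 4) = (a - 5)*(a + 4)*(a + 1)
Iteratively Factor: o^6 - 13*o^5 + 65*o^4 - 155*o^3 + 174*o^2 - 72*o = (o - 1)*(o^5 - 12*o^4 + 53*o^3 - 102*o^2 + 72*o) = (o - 2)*(o - 1)*(o^4 - 10*o^3 + 33*o^2 - 36*o) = (o - 3)*(o - 2)*(o - 1)*(o^3 - 7*o^2 + 12*o) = o*(o - 3)*(o - 2)*(o - 1)*(o^2 - 7*o + 12) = o*(o - 4)*(o - 3)*(o - 2)*(o - 1)*(o - 3)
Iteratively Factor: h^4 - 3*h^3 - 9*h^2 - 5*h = (h)*(h^3 - 3*h^2 - 9*h - 5) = h*(h - 5)*(h^2 + 2*h + 1) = h*(h - 5)*(h + 1)*(h + 1)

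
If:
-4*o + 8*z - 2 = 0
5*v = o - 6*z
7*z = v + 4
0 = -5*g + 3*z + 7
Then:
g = 17/10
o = 1/2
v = -1/2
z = 1/2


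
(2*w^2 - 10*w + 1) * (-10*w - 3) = -20*w^3 + 94*w^2 + 20*w - 3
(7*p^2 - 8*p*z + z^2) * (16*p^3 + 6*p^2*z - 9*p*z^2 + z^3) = 112*p^5 - 86*p^4*z - 95*p^3*z^2 + 85*p^2*z^3 - 17*p*z^4 + z^5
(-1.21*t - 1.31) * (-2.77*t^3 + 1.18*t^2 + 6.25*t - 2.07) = 3.3517*t^4 + 2.2009*t^3 - 9.1083*t^2 - 5.6828*t + 2.7117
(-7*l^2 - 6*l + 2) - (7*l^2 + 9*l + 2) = -14*l^2 - 15*l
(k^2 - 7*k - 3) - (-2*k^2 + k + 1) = 3*k^2 - 8*k - 4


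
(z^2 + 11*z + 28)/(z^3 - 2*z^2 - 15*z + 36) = (z + 7)/(z^2 - 6*z + 9)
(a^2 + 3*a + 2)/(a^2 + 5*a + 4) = (a + 2)/(a + 4)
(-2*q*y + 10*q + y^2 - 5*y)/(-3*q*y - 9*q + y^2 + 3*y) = (2*q*y - 10*q - y^2 + 5*y)/(3*q*y + 9*q - y^2 - 3*y)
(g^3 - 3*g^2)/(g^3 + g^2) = (g - 3)/(g + 1)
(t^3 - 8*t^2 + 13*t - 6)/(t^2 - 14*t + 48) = (t^2 - 2*t + 1)/(t - 8)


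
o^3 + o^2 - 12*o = o*(o - 3)*(o + 4)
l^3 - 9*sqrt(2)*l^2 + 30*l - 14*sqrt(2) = (l - 7*sqrt(2))*(l - sqrt(2))^2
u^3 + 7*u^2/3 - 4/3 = (u - 2/3)*(u + 1)*(u + 2)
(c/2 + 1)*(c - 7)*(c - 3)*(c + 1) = c^4/2 - 7*c^3/2 - 7*c^2/2 + 43*c/2 + 21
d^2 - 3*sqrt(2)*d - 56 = (d - 7*sqrt(2))*(d + 4*sqrt(2))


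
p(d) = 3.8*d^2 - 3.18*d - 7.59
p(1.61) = -2.86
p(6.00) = 110.13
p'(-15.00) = -117.18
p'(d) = 7.6*d - 3.18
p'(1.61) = 9.06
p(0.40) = -8.25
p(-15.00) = 895.11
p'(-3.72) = -31.45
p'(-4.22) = -35.25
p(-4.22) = 73.50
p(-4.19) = 72.45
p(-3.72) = 56.83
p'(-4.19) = -35.02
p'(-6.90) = -55.62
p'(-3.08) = -26.59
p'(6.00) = 42.42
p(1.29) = -5.37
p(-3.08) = 38.25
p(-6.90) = 195.27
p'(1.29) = 6.62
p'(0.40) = -0.14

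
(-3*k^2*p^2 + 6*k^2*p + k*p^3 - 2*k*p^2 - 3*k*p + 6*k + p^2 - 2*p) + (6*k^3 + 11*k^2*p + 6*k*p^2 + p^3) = 6*k^3 - 3*k^2*p^2 + 17*k^2*p + k*p^3 + 4*k*p^2 - 3*k*p + 6*k + p^3 + p^2 - 2*p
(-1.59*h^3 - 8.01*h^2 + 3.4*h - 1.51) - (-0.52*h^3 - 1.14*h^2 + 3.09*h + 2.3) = -1.07*h^3 - 6.87*h^2 + 0.31*h - 3.81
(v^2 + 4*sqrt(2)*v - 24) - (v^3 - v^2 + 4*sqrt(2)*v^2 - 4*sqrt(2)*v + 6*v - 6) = -v^3 - 4*sqrt(2)*v^2 + 2*v^2 - 6*v + 8*sqrt(2)*v - 18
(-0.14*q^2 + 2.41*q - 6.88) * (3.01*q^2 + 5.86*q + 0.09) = -0.4214*q^4 + 6.4337*q^3 - 6.59879999999999*q^2 - 40.0999*q - 0.6192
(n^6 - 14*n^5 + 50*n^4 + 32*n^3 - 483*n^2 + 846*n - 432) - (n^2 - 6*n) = n^6 - 14*n^5 + 50*n^4 + 32*n^3 - 484*n^2 + 852*n - 432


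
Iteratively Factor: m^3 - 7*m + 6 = (m - 2)*(m^2 + 2*m - 3) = (m - 2)*(m - 1)*(m + 3)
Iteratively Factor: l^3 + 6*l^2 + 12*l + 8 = (l + 2)*(l^2 + 4*l + 4) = (l + 2)^2*(l + 2)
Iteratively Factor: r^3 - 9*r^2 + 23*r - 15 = (r - 5)*(r^2 - 4*r + 3) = (r - 5)*(r - 3)*(r - 1)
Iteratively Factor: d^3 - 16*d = (d)*(d^2 - 16) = d*(d + 4)*(d - 4)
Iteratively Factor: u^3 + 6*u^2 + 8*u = (u)*(u^2 + 6*u + 8) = u*(u + 2)*(u + 4)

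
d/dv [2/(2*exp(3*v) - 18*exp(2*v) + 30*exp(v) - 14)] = 3*(-exp(2*v) + 6*exp(v) - 5)*exp(v)/(exp(3*v) - 9*exp(2*v) + 15*exp(v) - 7)^2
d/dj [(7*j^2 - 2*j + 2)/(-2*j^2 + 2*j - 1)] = 2*(5*j^2 - 3*j - 1)/(4*j^4 - 8*j^3 + 8*j^2 - 4*j + 1)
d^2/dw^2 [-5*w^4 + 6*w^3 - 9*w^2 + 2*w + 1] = -60*w^2 + 36*w - 18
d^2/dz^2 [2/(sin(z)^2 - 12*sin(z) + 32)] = 4*(-2*sin(z)^4 + 18*sin(z)^3 - 5*sin(z)^2 - 228*sin(z) + 112)/(sin(z)^2 - 12*sin(z) + 32)^3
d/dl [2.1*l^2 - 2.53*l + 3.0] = 4.2*l - 2.53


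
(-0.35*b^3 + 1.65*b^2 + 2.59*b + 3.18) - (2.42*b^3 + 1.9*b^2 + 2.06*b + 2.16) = -2.77*b^3 - 0.25*b^2 + 0.53*b + 1.02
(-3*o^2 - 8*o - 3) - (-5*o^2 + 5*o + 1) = 2*o^2 - 13*o - 4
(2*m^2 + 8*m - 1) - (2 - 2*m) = 2*m^2 + 10*m - 3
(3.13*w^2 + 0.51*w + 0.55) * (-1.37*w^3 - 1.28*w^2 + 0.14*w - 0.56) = -4.2881*w^5 - 4.7051*w^4 - 0.9681*w^3 - 2.3854*w^2 - 0.2086*w - 0.308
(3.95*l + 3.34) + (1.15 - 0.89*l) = 3.06*l + 4.49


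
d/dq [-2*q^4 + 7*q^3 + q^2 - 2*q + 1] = -8*q^3 + 21*q^2 + 2*q - 2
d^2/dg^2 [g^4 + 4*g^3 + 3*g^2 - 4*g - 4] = 12*g^2 + 24*g + 6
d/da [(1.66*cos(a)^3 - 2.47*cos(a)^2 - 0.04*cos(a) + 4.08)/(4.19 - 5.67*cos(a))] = (18.8244*cos(a)^3 - 34.8711*cos(a)^2 + 20.6986*cos(a) - 22.966)*sin(a)/(32.1489*cos(a)^2 - 47.5146*cos(a) + 17.5561)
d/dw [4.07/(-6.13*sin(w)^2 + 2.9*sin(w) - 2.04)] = (49.8982*sin(w) - 11.803)*cos(w)/(6.13*sin(w)^2 - 2.9*sin(w) + 2.04)^2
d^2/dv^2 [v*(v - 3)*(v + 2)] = 6*v - 2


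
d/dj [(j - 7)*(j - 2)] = 2*j - 9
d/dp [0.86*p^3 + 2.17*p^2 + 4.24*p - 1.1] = 2.58*p^2 + 4.34*p + 4.24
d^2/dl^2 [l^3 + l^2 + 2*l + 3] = 6*l + 2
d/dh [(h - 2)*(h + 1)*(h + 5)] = 3*h^2 + 8*h - 7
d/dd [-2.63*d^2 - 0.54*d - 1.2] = -5.26*d - 0.54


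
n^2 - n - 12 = (n - 4)*(n + 3)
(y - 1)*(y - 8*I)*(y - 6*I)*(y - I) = y^4 - y^3 - 15*I*y^3 - 62*y^2 + 15*I*y^2 + 62*y + 48*I*y - 48*I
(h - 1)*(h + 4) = h^2 + 3*h - 4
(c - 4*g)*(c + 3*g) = c^2 - c*g - 12*g^2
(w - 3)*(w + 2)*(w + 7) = w^3 + 6*w^2 - 13*w - 42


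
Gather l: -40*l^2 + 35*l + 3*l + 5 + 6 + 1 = -40*l^2 + 38*l + 12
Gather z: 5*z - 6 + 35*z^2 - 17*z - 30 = 35*z^2 - 12*z - 36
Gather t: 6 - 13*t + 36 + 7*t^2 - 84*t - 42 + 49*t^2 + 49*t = 56*t^2 - 48*t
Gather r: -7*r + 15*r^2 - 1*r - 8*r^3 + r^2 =-8*r^3 + 16*r^2 - 8*r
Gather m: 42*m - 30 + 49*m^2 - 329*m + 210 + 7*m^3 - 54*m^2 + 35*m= 7*m^3 - 5*m^2 - 252*m + 180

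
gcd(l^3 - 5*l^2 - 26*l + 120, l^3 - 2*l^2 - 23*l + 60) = l^2 + l - 20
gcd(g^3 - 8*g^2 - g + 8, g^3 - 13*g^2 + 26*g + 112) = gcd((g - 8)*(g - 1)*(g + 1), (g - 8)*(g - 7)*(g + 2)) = g - 8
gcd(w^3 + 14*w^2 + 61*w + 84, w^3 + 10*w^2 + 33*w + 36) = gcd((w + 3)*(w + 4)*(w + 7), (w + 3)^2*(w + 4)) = w^2 + 7*w + 12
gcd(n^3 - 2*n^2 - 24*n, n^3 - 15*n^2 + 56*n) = n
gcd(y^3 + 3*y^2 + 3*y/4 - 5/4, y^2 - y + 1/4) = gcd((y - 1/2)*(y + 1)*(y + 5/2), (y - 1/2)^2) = y - 1/2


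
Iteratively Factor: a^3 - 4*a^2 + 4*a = (a - 2)*(a^2 - 2*a) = (a - 2)^2*(a)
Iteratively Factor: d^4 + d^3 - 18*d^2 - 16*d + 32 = (d - 1)*(d^3 + 2*d^2 - 16*d - 32) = (d - 1)*(d + 4)*(d^2 - 2*d - 8) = (d - 4)*(d - 1)*(d + 4)*(d + 2)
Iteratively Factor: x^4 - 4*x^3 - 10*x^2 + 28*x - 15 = (x + 3)*(x^3 - 7*x^2 + 11*x - 5) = (x - 1)*(x + 3)*(x^2 - 6*x + 5) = (x - 1)^2*(x + 3)*(x - 5)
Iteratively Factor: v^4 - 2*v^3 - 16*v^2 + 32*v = (v - 2)*(v^3 - 16*v) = (v - 2)*(v + 4)*(v^2 - 4*v) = v*(v - 2)*(v + 4)*(v - 4)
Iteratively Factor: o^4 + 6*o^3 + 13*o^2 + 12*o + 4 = (o + 1)*(o^3 + 5*o^2 + 8*o + 4) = (o + 1)^2*(o^2 + 4*o + 4) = (o + 1)^2*(o + 2)*(o + 2)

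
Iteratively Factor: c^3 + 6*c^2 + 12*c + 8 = (c + 2)*(c^2 + 4*c + 4) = (c + 2)^2*(c + 2)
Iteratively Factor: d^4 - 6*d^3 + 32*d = (d + 2)*(d^3 - 8*d^2 + 16*d) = (d - 4)*(d + 2)*(d^2 - 4*d) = (d - 4)^2*(d + 2)*(d)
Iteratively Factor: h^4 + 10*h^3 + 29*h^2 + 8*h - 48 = (h + 3)*(h^3 + 7*h^2 + 8*h - 16) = (h - 1)*(h + 3)*(h^2 + 8*h + 16) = (h - 1)*(h + 3)*(h + 4)*(h + 4)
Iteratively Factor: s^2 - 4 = (s - 2)*(s + 2)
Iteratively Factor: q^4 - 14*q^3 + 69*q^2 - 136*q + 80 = (q - 5)*(q^3 - 9*q^2 + 24*q - 16) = (q - 5)*(q - 4)*(q^2 - 5*q + 4) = (q - 5)*(q - 4)*(q - 1)*(q - 4)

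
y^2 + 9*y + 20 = (y + 4)*(y + 5)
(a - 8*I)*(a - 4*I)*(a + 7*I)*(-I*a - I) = -I*a^4 - 5*a^3 - I*a^3 - 5*a^2 - 52*I*a^2 - 224*a - 52*I*a - 224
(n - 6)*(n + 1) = n^2 - 5*n - 6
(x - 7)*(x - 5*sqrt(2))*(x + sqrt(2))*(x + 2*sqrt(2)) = x^4 - 7*x^3 - 2*sqrt(2)*x^3 - 26*x^2 + 14*sqrt(2)*x^2 - 20*sqrt(2)*x + 182*x + 140*sqrt(2)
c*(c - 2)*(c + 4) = c^3 + 2*c^2 - 8*c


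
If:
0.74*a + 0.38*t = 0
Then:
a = -0.513513513513513*t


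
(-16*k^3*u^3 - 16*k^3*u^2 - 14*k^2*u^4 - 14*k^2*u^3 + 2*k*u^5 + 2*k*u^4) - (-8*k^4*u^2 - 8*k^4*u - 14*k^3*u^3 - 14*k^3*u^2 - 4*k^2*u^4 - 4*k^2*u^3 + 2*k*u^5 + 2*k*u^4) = 8*k^4*u^2 + 8*k^4*u - 2*k^3*u^3 - 2*k^3*u^2 - 10*k^2*u^4 - 10*k^2*u^3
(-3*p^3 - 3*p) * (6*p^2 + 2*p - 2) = -18*p^5 - 6*p^4 - 12*p^3 - 6*p^2 + 6*p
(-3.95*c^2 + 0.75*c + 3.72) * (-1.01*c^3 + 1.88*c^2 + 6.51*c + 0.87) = 3.9895*c^5 - 8.1835*c^4 - 28.0617*c^3 + 8.4396*c^2 + 24.8697*c + 3.2364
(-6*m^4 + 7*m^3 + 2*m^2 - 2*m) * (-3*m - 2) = 18*m^5 - 9*m^4 - 20*m^3 + 2*m^2 + 4*m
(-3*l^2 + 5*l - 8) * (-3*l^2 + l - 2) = 9*l^4 - 18*l^3 + 35*l^2 - 18*l + 16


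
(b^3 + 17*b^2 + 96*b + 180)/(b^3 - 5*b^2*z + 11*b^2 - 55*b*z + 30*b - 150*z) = (-b - 6)/(-b + 5*z)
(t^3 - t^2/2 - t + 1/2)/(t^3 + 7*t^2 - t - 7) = (t - 1/2)/(t + 7)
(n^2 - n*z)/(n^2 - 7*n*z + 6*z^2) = n/(n - 6*z)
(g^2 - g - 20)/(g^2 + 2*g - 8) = (g - 5)/(g - 2)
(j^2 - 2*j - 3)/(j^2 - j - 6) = (j + 1)/(j + 2)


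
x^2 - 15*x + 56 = (x - 8)*(x - 7)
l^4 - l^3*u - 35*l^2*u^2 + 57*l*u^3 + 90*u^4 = (l - 5*u)*(l - 3*u)*(l + u)*(l + 6*u)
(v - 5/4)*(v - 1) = v^2 - 9*v/4 + 5/4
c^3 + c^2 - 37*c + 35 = (c - 5)*(c - 1)*(c + 7)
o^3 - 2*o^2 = o^2*(o - 2)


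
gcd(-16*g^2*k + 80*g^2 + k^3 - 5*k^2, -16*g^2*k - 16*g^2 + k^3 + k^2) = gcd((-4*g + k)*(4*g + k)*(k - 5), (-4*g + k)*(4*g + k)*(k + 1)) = 16*g^2 - k^2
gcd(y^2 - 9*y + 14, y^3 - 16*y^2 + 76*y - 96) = y - 2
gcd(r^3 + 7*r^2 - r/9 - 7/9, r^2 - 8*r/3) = 1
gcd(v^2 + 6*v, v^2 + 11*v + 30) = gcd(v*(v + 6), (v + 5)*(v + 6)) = v + 6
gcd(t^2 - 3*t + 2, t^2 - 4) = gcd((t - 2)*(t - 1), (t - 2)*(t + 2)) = t - 2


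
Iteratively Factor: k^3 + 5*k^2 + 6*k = (k)*(k^2 + 5*k + 6) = k*(k + 3)*(k + 2)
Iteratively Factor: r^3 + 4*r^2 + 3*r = (r + 1)*(r^2 + 3*r) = r*(r + 1)*(r + 3)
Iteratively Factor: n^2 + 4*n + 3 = (n + 3)*(n + 1)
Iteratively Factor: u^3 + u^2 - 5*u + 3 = (u - 1)*(u^2 + 2*u - 3) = (u - 1)^2*(u + 3)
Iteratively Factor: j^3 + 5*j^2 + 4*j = (j + 4)*(j^2 + j) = (j + 1)*(j + 4)*(j)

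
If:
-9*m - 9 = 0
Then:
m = -1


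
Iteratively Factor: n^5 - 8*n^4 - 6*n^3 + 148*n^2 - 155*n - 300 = (n + 4)*(n^4 - 12*n^3 + 42*n^2 - 20*n - 75) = (n - 5)*(n + 4)*(n^3 - 7*n^2 + 7*n + 15) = (n - 5)^2*(n + 4)*(n^2 - 2*n - 3) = (n - 5)^2*(n - 3)*(n + 4)*(n + 1)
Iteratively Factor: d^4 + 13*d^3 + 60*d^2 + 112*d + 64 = (d + 4)*(d^3 + 9*d^2 + 24*d + 16) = (d + 4)^2*(d^2 + 5*d + 4) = (d + 1)*(d + 4)^2*(d + 4)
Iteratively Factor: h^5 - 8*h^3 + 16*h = (h)*(h^4 - 8*h^2 + 16) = h*(h - 2)*(h^3 + 2*h^2 - 4*h - 8) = h*(h - 2)^2*(h^2 + 4*h + 4) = h*(h - 2)^2*(h + 2)*(h + 2)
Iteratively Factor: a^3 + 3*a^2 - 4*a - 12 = (a + 3)*(a^2 - 4) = (a + 2)*(a + 3)*(a - 2)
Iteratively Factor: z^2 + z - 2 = (z - 1)*(z + 2)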